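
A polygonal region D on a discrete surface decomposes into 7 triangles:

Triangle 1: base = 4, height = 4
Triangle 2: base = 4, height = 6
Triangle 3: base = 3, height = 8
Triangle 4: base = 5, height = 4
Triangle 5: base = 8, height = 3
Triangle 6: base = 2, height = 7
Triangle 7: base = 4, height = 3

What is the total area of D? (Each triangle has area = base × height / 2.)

(1/2)×4×4 + (1/2)×4×6 + (1/2)×3×8 + (1/2)×5×4 + (1/2)×8×3 + (1/2)×2×7 + (1/2)×4×3 = 67.0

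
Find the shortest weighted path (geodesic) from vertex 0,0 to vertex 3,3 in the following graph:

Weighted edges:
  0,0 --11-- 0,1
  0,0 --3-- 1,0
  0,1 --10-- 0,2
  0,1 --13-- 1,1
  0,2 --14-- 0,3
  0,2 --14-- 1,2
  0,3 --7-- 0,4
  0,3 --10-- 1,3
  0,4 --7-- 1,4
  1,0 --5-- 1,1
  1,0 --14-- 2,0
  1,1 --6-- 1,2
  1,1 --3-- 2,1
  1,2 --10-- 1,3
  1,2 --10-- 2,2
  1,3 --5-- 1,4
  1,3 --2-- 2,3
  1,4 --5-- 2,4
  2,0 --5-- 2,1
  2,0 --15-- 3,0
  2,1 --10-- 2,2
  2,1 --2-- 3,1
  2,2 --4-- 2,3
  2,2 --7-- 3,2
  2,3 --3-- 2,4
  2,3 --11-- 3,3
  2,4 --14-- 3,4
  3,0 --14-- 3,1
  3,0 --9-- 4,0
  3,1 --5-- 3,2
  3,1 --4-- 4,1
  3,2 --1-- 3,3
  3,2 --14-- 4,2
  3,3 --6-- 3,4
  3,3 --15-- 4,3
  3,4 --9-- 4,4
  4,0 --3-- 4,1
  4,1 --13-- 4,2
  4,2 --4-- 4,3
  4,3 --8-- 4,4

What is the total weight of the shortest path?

Shortest path: 0,0 → 1,0 → 1,1 → 2,1 → 3,1 → 3,2 → 3,3, total weight = 19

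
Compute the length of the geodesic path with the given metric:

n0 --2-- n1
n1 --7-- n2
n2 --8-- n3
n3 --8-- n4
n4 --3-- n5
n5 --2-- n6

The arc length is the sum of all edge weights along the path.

Arc length = 2 + 7 + 8 + 8 + 3 + 2 = 30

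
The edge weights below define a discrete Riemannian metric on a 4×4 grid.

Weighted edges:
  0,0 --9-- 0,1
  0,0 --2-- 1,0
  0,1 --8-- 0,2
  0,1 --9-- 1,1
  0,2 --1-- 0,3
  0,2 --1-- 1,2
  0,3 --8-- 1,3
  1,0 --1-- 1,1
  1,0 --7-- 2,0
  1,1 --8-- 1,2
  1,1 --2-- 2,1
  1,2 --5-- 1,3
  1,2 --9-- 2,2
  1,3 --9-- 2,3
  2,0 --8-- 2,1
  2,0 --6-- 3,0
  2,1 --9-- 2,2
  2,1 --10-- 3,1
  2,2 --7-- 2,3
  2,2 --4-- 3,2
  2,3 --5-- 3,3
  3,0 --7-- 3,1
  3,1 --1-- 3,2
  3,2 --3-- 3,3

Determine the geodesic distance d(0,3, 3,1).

Shortest path: 0,3 → 0,2 → 1,2 → 2,2 → 3,2 → 3,1, total weight = 16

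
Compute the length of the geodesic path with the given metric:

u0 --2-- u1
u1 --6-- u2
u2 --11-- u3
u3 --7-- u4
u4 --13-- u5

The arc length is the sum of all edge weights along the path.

Arc length = 2 + 6 + 11 + 7 + 13 = 39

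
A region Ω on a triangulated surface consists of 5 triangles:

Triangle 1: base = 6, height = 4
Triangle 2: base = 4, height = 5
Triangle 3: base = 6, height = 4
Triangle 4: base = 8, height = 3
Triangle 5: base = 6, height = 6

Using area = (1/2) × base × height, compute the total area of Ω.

(1/2)×6×4 + (1/2)×4×5 + (1/2)×6×4 + (1/2)×8×3 + (1/2)×6×6 = 64.0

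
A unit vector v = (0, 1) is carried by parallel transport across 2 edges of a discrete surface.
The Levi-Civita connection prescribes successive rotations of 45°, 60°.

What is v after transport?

Total rotation: 45° + 60° = 105°. Final vector: (-0.9659, -0.2588)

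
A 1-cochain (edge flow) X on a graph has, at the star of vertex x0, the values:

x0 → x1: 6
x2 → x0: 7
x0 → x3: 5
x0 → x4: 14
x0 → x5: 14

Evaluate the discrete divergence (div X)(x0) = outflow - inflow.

Divergence = sum of outgoing flows = 6 + (-7) + 5 + 14 + 14 = 32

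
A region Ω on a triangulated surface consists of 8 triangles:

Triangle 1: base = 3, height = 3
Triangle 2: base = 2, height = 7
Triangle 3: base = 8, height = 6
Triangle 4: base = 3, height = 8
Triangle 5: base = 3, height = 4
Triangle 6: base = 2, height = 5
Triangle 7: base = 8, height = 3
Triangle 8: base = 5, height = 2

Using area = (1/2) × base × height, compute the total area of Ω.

(1/2)×3×3 + (1/2)×2×7 + (1/2)×8×6 + (1/2)×3×8 + (1/2)×3×4 + (1/2)×2×5 + (1/2)×8×3 + (1/2)×5×2 = 75.5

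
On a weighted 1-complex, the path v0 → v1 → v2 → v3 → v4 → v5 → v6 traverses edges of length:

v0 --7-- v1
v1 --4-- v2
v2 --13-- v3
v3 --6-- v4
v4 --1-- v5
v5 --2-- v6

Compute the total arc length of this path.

Arc length = 7 + 4 + 13 + 6 + 1 + 2 = 33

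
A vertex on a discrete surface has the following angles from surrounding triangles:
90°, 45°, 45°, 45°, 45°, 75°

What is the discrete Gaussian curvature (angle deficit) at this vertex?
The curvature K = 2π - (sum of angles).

Sum of angles = 345°. K = 360° - 345° = 15°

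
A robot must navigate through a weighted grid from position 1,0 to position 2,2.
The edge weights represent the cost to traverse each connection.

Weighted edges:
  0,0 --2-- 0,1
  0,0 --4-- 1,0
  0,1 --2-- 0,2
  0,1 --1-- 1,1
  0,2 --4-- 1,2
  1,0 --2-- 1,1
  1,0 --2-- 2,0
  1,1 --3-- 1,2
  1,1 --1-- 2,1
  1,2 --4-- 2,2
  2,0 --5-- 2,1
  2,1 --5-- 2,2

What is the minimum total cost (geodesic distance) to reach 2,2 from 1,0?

Shortest path: 1,0 → 1,1 → 2,1 → 2,2, total weight = 8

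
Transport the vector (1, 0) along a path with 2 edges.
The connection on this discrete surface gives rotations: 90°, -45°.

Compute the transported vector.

Total rotation: 90° + (-45°) = 45°. Final vector: (0.7071, 0.7071)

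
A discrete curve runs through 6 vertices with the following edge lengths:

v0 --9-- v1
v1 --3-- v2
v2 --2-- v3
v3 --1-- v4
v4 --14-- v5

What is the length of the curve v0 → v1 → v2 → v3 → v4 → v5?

Arc length = 9 + 3 + 2 + 1 + 14 = 29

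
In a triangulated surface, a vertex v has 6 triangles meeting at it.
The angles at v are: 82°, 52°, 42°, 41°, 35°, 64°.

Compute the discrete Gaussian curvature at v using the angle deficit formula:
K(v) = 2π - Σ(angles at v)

Sum of angles = 316°. K = 360° - 316° = 44° = 11π/45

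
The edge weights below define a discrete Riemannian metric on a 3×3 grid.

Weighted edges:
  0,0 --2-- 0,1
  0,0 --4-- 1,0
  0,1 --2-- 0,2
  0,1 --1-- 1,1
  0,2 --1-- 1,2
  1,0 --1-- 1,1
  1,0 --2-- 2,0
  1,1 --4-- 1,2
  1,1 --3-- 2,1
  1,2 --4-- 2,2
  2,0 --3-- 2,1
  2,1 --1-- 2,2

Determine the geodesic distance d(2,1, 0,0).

Shortest path: 2,1 → 1,1 → 0,1 → 0,0, total weight = 6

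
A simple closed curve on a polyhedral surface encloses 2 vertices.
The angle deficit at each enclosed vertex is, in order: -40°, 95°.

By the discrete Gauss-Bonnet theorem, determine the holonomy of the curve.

Holonomy = total enclosed curvature = (-40°) + 95° = 55°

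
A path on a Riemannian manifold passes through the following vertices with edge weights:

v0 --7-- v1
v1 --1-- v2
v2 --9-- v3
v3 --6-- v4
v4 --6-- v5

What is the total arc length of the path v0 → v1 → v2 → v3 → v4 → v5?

Arc length = 7 + 1 + 9 + 6 + 6 = 29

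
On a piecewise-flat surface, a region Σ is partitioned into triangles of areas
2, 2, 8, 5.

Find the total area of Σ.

2 + 2 + 8 + 5 = 17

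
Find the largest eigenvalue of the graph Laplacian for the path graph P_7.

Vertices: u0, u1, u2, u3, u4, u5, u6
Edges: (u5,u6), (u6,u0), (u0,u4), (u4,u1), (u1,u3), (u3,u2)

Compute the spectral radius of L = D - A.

The path graph P_n has Laplacian eigenvalues λ_k = 2 − 2cos(kπ/n), k = 0, 1, …, n−1. Here n = 7:
k=0: 2 − 2cos(0) = 0.0; k=1: 2 − 2cos(π/7) = 0.1981; k=2: 2 − 2cos(2π/7) = 0.753; k=3: 2 − 2cos(3π/7) = 1.555; k=4: 2 − 2cos(4π/7) = 2.445; k=5: 2 − 2cos(5π/7) = 3.247; k=6: 2 − 2cos(6π/7) = 3.8019.
Laplacian eigenvalues: [0.0, 0.1981, 0.753, 1.555, 2.445, 3.247, 3.8019]. Largest eigenvalue (spectral radius) = 3.8019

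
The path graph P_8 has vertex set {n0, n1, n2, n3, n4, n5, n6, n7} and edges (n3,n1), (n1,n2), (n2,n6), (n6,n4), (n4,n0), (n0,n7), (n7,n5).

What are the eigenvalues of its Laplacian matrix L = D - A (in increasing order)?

The path graph P_n has Laplacian eigenvalues λ_k = 2 − 2cos(kπ/n), k = 0, 1, …, n−1. Here n = 8:
k=0: 2 − 2cos(0) = 0.0; k=1: 2 − 2cos(π/8) = 0.1522; k=2: 2 − 2cos(π/4) = 0.5858; k=3: 2 − 2cos(3π/8) = 1.2346; k=4: 2 − 2cos(π/2) = 2.0; k=5: 2 − 2cos(5π/8) = 2.7654; k=6: 2 − 2cos(3π/4) = 3.4142; k=7: 2 − 2cos(7π/8) = 3.8478.
Laplacian eigenvalues (increasing order): [0.0, 0.1522, 0.5858, 1.2346, 2.0, 2.7654, 3.4142, 3.8478]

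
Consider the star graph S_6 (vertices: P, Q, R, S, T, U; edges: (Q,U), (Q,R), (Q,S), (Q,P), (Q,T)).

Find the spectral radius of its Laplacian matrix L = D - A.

The star S_6 is the complete bipartite graph K_{1,5} (one hub of degree 5, 5 leaves of degree 1). The Laplacian spectrum of K_{p,q} is 0, p (multiplicity q−1), q (multiplicity p−1), p+q. With p = 1, q = 5: 0 once, 1 with multiplicity 4, and 6 once. (Check: trace L = sum of degrees = 10 = 4·1 + 6.)
Laplacian eigenvalues: [0.0, 1.0, 1.0, 1.0, 1.0, 6.0]. Largest eigenvalue (spectral radius) = 6.0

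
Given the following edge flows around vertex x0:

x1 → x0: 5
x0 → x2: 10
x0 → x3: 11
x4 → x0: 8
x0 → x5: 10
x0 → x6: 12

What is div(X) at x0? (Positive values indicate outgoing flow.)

Divergence = sum of outgoing flows = (-5) + 10 + 11 + (-8) + 10 + 12 = 30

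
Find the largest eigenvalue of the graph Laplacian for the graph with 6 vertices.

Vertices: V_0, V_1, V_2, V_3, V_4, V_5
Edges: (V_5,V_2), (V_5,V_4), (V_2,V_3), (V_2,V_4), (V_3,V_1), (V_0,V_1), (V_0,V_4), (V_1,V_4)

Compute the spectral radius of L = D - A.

Degrees: deg(V_0) = 2, deg(V_1) = 3, deg(V_2) = 3, deg(V_3) = 2, deg(V_4) = 4, deg(V_5) = 2.
L = D − A with rows/columns ordered (V_0, V_1, V_2, V_3, V_4, V_5):
  [ 2, -1,  0,  0, -1,  0]
  [-1,  3,  0, -1, -1,  0]
  [ 0,  0,  3, -1, -1, -1]
  [ 0, -1, -1,  2,  0,  0]
  [-1, -1, -1,  0,  4, -1]
  [ 0,  0, -1,  0, -1,  2]
Characteristic polynomial: det(λI − L) = λ(λ² − 5λ + 5)(λ² − 7λ + 9)(λ − 4).
Roots: λ = 0; (λ² − 5λ + 5) = 0 ⇒ λ = (5 ± √5)/2 ≈ 1.382, 3.618; (λ² − 7λ + 9) = 0 ⇒ λ = (7 ± √13)/2 ≈ 1.6972, 5.3028; (λ − 4) = 0 ⇒ λ = 4.
(Check: the roots sum (with multiplicity) to 16, matching trace L = Σdeg = 2·8 = 16.)
Laplacian eigenvalues: [0.0, 1.382, 1.6972, 3.618, 4.0, 5.3028]. Largest eigenvalue (spectral radius) = 5.3028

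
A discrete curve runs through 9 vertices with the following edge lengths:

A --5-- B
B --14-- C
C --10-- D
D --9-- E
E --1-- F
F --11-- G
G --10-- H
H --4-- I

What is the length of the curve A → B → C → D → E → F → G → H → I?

Arc length = 5 + 14 + 10 + 9 + 1 + 11 + 10 + 4 = 64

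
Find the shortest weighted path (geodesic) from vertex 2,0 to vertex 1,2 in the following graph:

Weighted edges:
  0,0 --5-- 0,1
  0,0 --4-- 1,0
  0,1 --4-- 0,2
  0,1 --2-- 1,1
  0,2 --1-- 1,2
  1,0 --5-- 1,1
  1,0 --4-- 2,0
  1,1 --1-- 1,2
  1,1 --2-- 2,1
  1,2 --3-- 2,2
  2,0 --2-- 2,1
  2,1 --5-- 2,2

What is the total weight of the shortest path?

Shortest path: 2,0 → 2,1 → 1,1 → 1,2, total weight = 5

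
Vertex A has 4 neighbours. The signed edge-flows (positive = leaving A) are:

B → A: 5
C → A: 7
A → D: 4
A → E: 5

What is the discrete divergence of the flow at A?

Divergence = sum of outgoing flows = (-5) + (-7) + 4 + 5 = -3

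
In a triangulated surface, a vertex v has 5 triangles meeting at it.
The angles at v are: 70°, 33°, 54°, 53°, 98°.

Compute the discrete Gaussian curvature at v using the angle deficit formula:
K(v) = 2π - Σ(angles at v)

Sum of angles = 308°. K = 360° - 308° = 52° = 13π/45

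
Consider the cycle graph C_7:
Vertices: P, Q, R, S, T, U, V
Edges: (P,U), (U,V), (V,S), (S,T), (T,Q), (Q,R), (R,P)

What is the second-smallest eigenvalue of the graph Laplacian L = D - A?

The cycle graph C_n has Laplacian eigenvalues λ_k = 2 − 2cos(2πk/n), k = 0, 1, …, n−1. Here n = 7:
k=0: 2 − 2cos(0) = 0.0; k=1: 2 − 2cos(2π/7) = 0.753; k=2: 2 − 2cos(4π/7) = 2.445; k=3: 2 − 2cos(6π/7) = 3.8019; k=4: 2 − 2cos(8π/7) = 3.8019; k=5: 2 − 2cos(10π/7) = 2.445; k=6: 2 − 2cos(12π/7) = 0.753.
Laplacian eigenvalues: [0.0, 0.753, 0.753, 2.445, 2.445, 3.8019, 3.8019]. Algebraic connectivity (smallest non-zero eigenvalue) = 0.753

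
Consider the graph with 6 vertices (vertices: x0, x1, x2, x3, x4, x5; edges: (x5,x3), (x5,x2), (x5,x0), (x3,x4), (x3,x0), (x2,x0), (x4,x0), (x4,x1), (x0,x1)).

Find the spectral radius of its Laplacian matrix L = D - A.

Degrees: deg(x0) = 5, deg(x1) = 2, deg(x2) = 2, deg(x3) = 3, deg(x4) = 3, deg(x5) = 3.
L = D − A with rows/columns ordered (x0, x1, x2, x3, x4, x5):
  [ 5, -1, -1, -1, -1, -1]
  [-1,  2,  0,  0, -1,  0]
  [-1,  0,  2,  0,  0, -1]
  [-1,  0,  0,  3, -1, -1]
  [-1, -1,  0, -1,  3,  0]
  [-1,  0, -1, -1,  0,  3]
Characteristic polynomial: det(λI − L) = λ(λ² − 5λ + 5)(λ² − 7λ + 11)(λ − 6).
Roots: λ = 0; (λ² − 5λ + 5) = 0 ⇒ λ = (5 ± √5)/2 ≈ 1.382, 3.618; (λ² − 7λ + 11) = 0 ⇒ λ = (7 ± √5)/2 ≈ 2.382, 4.618; (λ − 6) = 0 ⇒ λ = 6.
(Check: the roots sum (with multiplicity) to 18, matching trace L = Σdeg = 2·9 = 18.)
Laplacian eigenvalues: [0.0, 1.382, 2.382, 3.618, 4.618, 6.0]. Largest eigenvalue (spectral radius) = 6.0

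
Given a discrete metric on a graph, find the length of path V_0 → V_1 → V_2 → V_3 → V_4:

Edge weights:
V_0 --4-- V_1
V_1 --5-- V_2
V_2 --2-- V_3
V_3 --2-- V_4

Arc length = 4 + 5 + 2 + 2 = 13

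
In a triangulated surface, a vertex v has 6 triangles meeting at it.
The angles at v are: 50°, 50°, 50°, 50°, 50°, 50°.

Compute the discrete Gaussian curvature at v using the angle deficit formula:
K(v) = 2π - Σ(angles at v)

Sum of angles = 300°. K = 360° - 300° = 60°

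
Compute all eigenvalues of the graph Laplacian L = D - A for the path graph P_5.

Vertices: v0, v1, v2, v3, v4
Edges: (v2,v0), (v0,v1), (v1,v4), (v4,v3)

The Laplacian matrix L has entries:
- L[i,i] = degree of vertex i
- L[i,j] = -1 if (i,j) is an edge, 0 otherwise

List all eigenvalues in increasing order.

The path graph P_n has Laplacian eigenvalues λ_k = 2 − 2cos(kπ/n), k = 0, 1, …, n−1. Here n = 5:
k=0: 2 − 2cos(0) = 0.0; k=1: 2 − 2cos(π/5) = 0.382; k=2: 2 − 2cos(2π/5) = 1.382; k=3: 2 − 2cos(3π/5) = 2.618; k=4: 2 − 2cos(4π/5) = 3.618.
Laplacian eigenvalues (increasing order): [0.0, 0.382, 1.382, 2.618, 3.618]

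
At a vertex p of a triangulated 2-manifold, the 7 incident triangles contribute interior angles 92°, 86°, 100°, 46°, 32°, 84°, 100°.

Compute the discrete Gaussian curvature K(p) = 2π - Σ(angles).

Sum of angles = 540°. K = 360° - 540° = -180° = -π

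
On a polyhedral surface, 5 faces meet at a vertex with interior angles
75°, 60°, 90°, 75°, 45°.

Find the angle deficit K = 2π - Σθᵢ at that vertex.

Sum of angles = 345°. K = 360° - 345° = 15° = π/12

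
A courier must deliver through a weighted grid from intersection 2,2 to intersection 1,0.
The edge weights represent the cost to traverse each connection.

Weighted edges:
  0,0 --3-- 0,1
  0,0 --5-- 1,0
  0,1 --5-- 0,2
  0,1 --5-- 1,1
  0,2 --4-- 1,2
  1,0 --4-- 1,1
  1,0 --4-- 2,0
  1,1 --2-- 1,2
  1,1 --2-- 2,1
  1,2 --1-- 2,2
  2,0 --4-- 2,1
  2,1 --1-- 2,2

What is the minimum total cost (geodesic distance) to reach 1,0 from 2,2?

Shortest path: 2,2 → 1,2 → 1,1 → 1,0, total weight = 7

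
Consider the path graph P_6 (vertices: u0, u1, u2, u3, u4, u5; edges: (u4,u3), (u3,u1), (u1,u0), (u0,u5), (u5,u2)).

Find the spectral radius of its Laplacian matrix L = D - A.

The path graph P_n has Laplacian eigenvalues λ_k = 2 − 2cos(kπ/n), k = 0, 1, …, n−1. Here n = 6:
k=0: 2 − 2cos(0) = 0.0; k=1: 2 − 2cos(π/6) = 0.2679; k=2: 2 − 2cos(π/3) = 1.0; k=3: 2 − 2cos(π/2) = 2.0; k=4: 2 − 2cos(2π/3) = 3.0; k=5: 2 − 2cos(5π/6) = 3.7321.
Laplacian eigenvalues: [0.0, 0.2679, 1.0, 2.0, 3.0, 3.7321]. Largest eigenvalue (spectral radius) = 3.7321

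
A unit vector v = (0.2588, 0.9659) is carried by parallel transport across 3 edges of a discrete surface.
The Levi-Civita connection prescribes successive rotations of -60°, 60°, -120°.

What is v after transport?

Total rotation: (-60°) + 60° + (-120°) = -120°. Final vector: (0.7071, -0.7071)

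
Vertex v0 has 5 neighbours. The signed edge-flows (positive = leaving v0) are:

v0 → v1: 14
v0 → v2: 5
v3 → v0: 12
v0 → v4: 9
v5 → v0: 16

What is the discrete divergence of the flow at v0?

Divergence = sum of outgoing flows = 14 + 5 + (-12) + 9 + (-16) = 0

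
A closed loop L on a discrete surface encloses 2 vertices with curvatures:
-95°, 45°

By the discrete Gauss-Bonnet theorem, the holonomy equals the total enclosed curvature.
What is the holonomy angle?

Holonomy = total enclosed curvature = (-95°) + 45° = -50°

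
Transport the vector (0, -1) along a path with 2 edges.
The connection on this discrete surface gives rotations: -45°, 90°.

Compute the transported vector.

Total rotation: (-45°) + 90° = 45°. Final vector: (0.7071, -0.7071)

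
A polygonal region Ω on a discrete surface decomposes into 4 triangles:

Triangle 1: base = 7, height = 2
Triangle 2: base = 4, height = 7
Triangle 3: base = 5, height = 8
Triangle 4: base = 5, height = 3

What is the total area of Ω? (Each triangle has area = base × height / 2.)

(1/2)×7×2 + (1/2)×4×7 + (1/2)×5×8 + (1/2)×5×3 = 48.5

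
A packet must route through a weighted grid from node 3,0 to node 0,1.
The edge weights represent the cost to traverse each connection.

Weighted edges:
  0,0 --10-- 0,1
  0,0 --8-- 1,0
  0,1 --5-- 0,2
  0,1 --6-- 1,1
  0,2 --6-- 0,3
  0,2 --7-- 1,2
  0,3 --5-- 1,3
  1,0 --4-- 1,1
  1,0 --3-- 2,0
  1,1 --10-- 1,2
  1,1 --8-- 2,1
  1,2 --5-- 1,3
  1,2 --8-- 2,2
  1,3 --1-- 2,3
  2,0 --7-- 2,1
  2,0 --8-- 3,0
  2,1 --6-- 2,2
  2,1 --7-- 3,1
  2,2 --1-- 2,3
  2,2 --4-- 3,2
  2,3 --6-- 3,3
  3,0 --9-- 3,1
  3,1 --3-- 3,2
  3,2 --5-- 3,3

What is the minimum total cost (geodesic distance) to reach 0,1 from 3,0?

Shortest path: 3,0 → 2,0 → 1,0 → 1,1 → 0,1, total weight = 21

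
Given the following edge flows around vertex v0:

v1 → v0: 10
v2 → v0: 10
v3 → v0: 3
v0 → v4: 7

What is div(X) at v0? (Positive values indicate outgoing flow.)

Divergence = sum of outgoing flows = (-10) + (-10) + (-3) + 7 = -16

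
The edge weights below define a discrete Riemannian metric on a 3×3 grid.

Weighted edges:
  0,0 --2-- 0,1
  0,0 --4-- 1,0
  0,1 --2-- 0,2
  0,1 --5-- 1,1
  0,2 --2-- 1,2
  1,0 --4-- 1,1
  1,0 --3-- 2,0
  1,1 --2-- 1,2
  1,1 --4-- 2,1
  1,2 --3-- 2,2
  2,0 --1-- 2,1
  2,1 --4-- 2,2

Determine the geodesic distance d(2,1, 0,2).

Shortest path: 2,1 → 1,1 → 1,2 → 0,2, total weight = 8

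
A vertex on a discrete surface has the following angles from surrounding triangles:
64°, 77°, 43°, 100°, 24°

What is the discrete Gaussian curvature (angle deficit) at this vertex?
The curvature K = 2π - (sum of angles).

Sum of angles = 308°. K = 360° - 308° = 52° = 13π/45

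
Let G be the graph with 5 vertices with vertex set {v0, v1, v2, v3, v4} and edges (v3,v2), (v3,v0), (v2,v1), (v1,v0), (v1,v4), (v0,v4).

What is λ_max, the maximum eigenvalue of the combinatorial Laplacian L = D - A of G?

Degrees: deg(v0) = 3, deg(v1) = 3, deg(v2) = 2, deg(v3) = 2, deg(v4) = 2.
L = D − A with rows/columns ordered (v0, v1, v2, v3, v4):
  [ 3, -1,  0, -1, -1]
  [-1,  3, -1,  0, -1]
  [ 0, -1,  2, -1,  0]
  [-1,  0, -1,  2,  0]
  [-1, -1,  0,  0,  2]
Characteristic polynomial: det(λI − L) = λ(λ² − 5λ + 5)(λ² − 7λ + 11).
Roots: λ = 0; (λ² − 5λ + 5) = 0 ⇒ λ = (5 ± √5)/2 ≈ 1.382, 3.618; (λ² − 7λ + 11) = 0 ⇒ λ = (7 ± √5)/2 ≈ 2.382, 4.618.
(Check: the roots sum (with multiplicity) to 12, matching trace L = Σdeg = 2·6 = 12.)
Laplacian eigenvalues: [0.0, 1.382, 2.382, 3.618, 4.618]. Largest eigenvalue (spectral radius) = 4.618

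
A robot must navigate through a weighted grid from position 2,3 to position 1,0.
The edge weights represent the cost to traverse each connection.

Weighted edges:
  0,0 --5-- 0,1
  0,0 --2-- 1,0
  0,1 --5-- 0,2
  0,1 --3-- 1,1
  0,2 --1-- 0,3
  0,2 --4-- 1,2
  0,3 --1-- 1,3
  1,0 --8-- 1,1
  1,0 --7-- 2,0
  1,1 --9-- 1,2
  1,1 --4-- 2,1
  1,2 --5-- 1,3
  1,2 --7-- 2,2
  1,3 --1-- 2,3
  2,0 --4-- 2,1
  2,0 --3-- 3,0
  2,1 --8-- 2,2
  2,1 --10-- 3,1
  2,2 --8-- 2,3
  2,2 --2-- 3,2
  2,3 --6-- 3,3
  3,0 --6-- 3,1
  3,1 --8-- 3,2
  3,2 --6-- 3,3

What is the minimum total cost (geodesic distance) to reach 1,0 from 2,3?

Shortest path: 2,3 → 1,3 → 0,3 → 0,2 → 0,1 → 0,0 → 1,0, total weight = 15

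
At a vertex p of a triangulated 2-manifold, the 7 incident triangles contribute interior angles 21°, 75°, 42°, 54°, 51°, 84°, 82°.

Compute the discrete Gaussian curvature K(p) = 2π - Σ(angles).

Sum of angles = 409°. K = 360° - 409° = -49° = -49π/180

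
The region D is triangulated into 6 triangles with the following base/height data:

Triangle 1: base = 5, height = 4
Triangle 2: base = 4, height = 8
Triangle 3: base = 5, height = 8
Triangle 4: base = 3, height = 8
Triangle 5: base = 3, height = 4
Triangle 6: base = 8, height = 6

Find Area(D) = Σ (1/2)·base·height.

(1/2)×5×4 + (1/2)×4×8 + (1/2)×5×8 + (1/2)×3×8 + (1/2)×3×4 + (1/2)×8×6 = 88.0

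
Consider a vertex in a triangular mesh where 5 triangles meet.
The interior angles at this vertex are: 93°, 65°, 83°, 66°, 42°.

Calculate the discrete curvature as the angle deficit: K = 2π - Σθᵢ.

Sum of angles = 349°. K = 360° - 349° = 11° = 11π/180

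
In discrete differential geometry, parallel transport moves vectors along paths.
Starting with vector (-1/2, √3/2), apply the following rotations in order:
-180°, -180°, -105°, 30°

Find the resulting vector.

Total rotation: (-180°) + (-180°) + (-105°) + 30° = -435° ≡ -75° (mod 360°). Final vector: (0.7071, 0.7071)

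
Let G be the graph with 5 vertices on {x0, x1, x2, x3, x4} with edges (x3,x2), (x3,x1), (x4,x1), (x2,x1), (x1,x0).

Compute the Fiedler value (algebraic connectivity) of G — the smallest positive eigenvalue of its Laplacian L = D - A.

Degrees: deg(x0) = 1, deg(x1) = 4, deg(x2) = 2, deg(x3) = 2, deg(x4) = 1.
L = D − A with rows/columns ordered (x0, x1, x2, x3, x4):
  [ 1, -1,  0,  0,  0]
  [-1,  4, -1, -1, -1]
  [ 0, -1,  2, -1,  0]
  [ 0, -1, -1,  2,  0]
  [ 0, -1,  0,  0,  1]
Characteristic polynomial: det(λI − L) = λ(λ − 1)²(λ − 3)(λ − 5).
Roots: λ = 0; (λ − 1) = 0 ⇒ λ = 1 (multiplicity 2); (λ − 3) = 0 ⇒ λ = 3; (λ − 5) = 0 ⇒ λ = 5.
(Check: the roots sum (with multiplicity) to 10, matching trace L = Σdeg = 2·5 = 10.)
Laplacian eigenvalues: [0.0, 1.0, 1.0, 3.0, 5.0]. Algebraic connectivity (smallest non-zero eigenvalue) = 1.0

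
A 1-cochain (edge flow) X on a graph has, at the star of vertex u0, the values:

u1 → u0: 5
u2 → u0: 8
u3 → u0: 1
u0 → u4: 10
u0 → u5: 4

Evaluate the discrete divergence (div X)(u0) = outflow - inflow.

Divergence = sum of outgoing flows = (-5) + (-8) + (-1) + 10 + 4 = 0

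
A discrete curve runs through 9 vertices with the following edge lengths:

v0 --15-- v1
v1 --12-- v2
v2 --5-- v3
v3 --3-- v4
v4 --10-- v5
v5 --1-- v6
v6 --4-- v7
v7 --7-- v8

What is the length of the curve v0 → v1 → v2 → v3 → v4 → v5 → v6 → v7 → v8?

Arc length = 15 + 12 + 5 + 3 + 10 + 1 + 4 + 7 = 57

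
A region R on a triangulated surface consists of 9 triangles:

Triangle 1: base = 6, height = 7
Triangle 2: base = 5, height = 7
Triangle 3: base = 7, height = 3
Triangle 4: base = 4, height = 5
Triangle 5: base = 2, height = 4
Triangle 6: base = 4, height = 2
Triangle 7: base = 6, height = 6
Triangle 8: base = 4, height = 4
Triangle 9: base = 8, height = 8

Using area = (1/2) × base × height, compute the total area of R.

(1/2)×6×7 + (1/2)×5×7 + (1/2)×7×3 + (1/2)×4×5 + (1/2)×2×4 + (1/2)×4×2 + (1/2)×6×6 + (1/2)×4×4 + (1/2)×8×8 = 125.0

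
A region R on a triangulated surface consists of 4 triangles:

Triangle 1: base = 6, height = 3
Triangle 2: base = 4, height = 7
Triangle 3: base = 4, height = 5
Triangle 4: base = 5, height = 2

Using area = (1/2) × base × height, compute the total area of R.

(1/2)×6×3 + (1/2)×4×7 + (1/2)×4×5 + (1/2)×5×2 = 38.0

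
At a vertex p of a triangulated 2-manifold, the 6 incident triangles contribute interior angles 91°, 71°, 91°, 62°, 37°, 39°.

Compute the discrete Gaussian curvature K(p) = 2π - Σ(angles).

Sum of angles = 391°. K = 360° - 391° = -31° = -31π/180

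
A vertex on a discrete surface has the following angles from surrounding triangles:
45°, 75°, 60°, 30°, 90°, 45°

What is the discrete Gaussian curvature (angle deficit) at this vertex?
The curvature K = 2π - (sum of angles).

Sum of angles = 345°. K = 360° - 345° = 15° = π/12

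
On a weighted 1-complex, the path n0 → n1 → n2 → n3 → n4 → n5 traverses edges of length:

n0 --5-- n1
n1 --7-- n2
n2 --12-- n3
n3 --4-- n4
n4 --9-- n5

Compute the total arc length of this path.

Arc length = 5 + 7 + 12 + 4 + 9 = 37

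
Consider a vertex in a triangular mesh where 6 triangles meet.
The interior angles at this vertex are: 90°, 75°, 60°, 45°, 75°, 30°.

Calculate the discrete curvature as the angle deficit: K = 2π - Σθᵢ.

Sum of angles = 375°. K = 360° - 375° = -15°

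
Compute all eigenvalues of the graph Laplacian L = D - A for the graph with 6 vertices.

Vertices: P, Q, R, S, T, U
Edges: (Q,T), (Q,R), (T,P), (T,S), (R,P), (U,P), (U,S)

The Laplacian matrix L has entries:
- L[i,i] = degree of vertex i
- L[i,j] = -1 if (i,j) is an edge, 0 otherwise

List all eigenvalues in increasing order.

Degrees: deg(P) = 3, deg(Q) = 2, deg(R) = 2, deg(S) = 2, deg(T) = 3, deg(U) = 2.
L = D − A with rows/columns ordered (P, Q, R, S, T, U):
  [ 3,  0, -1,  0, -1, -1]
  [ 0,  2, -1,  0, -1,  0]
  [-1, -1,  2,  0,  0,  0]
  [ 0,  0,  0,  2, -1, -1]
  [-1, -1,  0, -1,  3,  0]
  [-1,  0,  0, -1,  0,  2]
Characteristic polynomial: det(λI − L) = λ(λ − 1)(λ − 2)(λ − 3)²(λ − 5).
Roots: λ = 0; (λ − 1) = 0 ⇒ λ = 1; (λ − 2) = 0 ⇒ λ = 2; (λ − 3) = 0 ⇒ λ = 3 (multiplicity 2); (λ − 5) = 0 ⇒ λ = 5.
(Check: the roots sum (with multiplicity) to 14, matching trace L = Σdeg = 2·7 = 14.)
Laplacian eigenvalues (increasing order): [0.0, 1.0, 2.0, 3.0, 3.0, 5.0]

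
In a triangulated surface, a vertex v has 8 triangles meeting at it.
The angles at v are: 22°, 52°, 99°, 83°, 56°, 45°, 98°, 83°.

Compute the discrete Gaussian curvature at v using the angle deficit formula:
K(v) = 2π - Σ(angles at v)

Sum of angles = 538°. K = 360° - 538° = -178° = -89π/90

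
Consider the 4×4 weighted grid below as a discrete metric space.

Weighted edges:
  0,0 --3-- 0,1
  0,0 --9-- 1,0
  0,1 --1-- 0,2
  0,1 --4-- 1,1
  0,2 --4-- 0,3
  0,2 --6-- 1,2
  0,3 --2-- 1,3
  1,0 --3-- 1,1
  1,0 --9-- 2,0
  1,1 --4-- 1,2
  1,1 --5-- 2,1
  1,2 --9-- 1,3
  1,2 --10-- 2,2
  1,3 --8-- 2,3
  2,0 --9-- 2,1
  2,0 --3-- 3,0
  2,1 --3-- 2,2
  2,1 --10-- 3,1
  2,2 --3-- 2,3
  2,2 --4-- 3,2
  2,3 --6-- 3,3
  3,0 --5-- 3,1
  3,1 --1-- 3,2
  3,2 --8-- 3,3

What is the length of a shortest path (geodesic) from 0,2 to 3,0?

Shortest path: 0,2 → 0,1 → 1,1 → 1,0 → 2,0 → 3,0, total weight = 20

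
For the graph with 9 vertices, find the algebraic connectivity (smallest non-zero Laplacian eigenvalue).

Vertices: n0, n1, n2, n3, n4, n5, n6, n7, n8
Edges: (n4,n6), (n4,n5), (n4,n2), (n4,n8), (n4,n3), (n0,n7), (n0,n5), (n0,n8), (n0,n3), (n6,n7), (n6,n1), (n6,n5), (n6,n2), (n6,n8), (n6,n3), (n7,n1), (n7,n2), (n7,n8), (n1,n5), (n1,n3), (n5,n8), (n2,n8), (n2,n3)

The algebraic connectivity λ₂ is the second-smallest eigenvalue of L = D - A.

Degrees: deg(n0) = 4, deg(n1) = 4, deg(n2) = 5, deg(n3) = 5, deg(n4) = 5, deg(n5) = 5, deg(n6) = 7, deg(n7) = 5, deg(n8) = 6.
L = D − A with rows/columns ordered (n0, n1, n2, n3, n4, n5, n6, n7, n8):
  [ 4,  0,  0, -1,  0, -1,  0, -1, -1]
  [ 0,  4,  0, -1,  0, -1, -1, -1,  0]
  [ 0,  0,  5, -1, -1,  0, -1, -1, -1]
  [-1, -1, -1,  5, -1,  0, -1,  0,  0]
  [ 0,  0, -1, -1,  5, -1, -1,  0, -1]
  [-1, -1,  0,  0, -1,  5, -1,  0, -1]
  [ 0, -1, -1, -1, -1, -1,  7, -1, -1]
  [-1, -1, -1,  0,  0,  0, -1,  5, -1]
  [-1,  0, -1,  0, -1, -1, -1, -1,  6]
Characteristic polynomial: det(λI − L) = λ(λ² − 11λ + 27)²(λ² − 11λ + 29)(λ² − 13λ + 39).
Roots: λ = 0; (λ² − 11λ + 27) = 0 ⇒ λ = (11 ± √13)/2 ≈ 3.6972, 7.3028 (multiplicity 2); (λ² − 11λ + 29) = 0 ⇒ λ = (11 ± √5)/2 ≈ 4.382, 6.618; (λ² − 13λ + 39) = 0 ⇒ λ = (13 ± √13)/2 ≈ 4.6972, 8.3028.
(Check: the roots sum (with multiplicity) to 46, matching trace L = Σdeg = 2·23 = 46.)
Laplacian eigenvalues: [0.0, 3.6972, 3.6972, 4.382, 4.6972, 6.618, 7.3028, 7.3028, 8.3028]. Algebraic connectivity (smallest non-zero eigenvalue) = 3.6972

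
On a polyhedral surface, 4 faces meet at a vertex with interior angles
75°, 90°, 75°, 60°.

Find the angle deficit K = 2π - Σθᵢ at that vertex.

Sum of angles = 300°. K = 360° - 300° = 60°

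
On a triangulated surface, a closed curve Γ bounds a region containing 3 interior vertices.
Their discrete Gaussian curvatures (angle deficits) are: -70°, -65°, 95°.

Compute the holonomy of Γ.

Holonomy = total enclosed curvature = (-70°) + (-65°) + 95° = -40°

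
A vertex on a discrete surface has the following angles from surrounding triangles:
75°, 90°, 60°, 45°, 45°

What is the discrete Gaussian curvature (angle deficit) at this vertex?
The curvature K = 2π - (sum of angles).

Sum of angles = 315°. K = 360° - 315° = 45°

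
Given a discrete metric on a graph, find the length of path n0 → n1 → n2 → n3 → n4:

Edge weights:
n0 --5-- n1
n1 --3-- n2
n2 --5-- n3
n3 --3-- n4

Arc length = 5 + 3 + 5 + 3 = 16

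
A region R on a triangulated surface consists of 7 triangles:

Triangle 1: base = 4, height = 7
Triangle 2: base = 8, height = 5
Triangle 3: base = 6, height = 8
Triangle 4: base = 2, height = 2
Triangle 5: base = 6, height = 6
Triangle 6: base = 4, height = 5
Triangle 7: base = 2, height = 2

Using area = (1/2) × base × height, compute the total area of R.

(1/2)×4×7 + (1/2)×8×5 + (1/2)×6×8 + (1/2)×2×2 + (1/2)×6×6 + (1/2)×4×5 + (1/2)×2×2 = 90.0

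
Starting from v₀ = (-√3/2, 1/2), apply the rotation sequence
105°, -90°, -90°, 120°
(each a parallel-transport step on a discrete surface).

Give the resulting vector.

Total rotation: 105° + (-90°) + (-90°) + 120° = 45°. Final vector: (-0.9659, -0.2588)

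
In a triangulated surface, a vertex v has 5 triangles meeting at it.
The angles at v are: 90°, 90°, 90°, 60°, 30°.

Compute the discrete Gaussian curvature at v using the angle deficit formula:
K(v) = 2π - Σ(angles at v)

Sum of angles = 360°. K = 360° - 360° = 0°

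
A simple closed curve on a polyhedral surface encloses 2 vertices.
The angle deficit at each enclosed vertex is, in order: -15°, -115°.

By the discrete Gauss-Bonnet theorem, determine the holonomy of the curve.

Holonomy = total enclosed curvature = (-15°) + (-115°) = -130°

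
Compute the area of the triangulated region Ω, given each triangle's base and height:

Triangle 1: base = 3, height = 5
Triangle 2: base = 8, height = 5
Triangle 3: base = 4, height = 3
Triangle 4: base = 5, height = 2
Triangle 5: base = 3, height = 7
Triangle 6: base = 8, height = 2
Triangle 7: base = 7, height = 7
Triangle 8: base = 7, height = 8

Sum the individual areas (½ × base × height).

(1/2)×3×5 + (1/2)×8×5 + (1/2)×4×3 + (1/2)×5×2 + (1/2)×3×7 + (1/2)×8×2 + (1/2)×7×7 + (1/2)×7×8 = 109.5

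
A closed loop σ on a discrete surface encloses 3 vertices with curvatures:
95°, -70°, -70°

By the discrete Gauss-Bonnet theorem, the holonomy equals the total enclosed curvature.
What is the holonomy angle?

Holonomy = total enclosed curvature = 95° + (-70°) + (-70°) = -45°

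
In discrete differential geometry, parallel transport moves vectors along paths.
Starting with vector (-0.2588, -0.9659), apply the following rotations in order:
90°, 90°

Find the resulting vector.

Total rotation: 90° + 90° = 180°. Final vector: (0.2588, 0.9659)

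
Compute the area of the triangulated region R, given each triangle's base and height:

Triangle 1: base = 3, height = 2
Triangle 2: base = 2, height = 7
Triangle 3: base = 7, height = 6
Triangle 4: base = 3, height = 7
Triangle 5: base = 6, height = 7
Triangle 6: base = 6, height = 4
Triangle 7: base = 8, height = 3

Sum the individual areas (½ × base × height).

(1/2)×3×2 + (1/2)×2×7 + (1/2)×7×6 + (1/2)×3×7 + (1/2)×6×7 + (1/2)×6×4 + (1/2)×8×3 = 86.5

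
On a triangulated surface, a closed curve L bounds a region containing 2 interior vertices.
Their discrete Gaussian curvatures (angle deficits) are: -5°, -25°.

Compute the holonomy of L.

Holonomy = total enclosed curvature = (-5°) + (-25°) = -30°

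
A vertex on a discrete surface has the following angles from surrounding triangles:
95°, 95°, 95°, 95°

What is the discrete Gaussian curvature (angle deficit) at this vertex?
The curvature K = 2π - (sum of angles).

Sum of angles = 380°. K = 360° - 380° = -20°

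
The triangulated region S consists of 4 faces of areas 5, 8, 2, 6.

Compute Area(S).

5 + 8 + 2 + 6 = 21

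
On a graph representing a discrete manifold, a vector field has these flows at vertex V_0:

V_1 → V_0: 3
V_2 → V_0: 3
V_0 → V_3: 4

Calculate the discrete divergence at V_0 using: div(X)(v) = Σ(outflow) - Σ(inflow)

Divergence = sum of outgoing flows = (-3) + (-3) + 4 = -2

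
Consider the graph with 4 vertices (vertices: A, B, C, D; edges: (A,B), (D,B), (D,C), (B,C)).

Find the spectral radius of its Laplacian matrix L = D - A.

Degrees: deg(A) = 1, deg(B) = 3, deg(C) = 2, deg(D) = 2.
L = D − A with rows/columns ordered (A, B, C, D):
  [ 1, -1,  0,  0]
  [-1,  3, -1, -1]
  [ 0, -1,  2, -1]
  [ 0, -1, -1,  2]
Characteristic polynomial: det(λI − L) = λ(λ − 1)(λ − 3)(λ − 4).
Roots: λ = 0; (λ − 1) = 0 ⇒ λ = 1; (λ − 3) = 0 ⇒ λ = 3; (λ − 4) = 0 ⇒ λ = 4.
(Check: the roots sum (with multiplicity) to 8, matching trace L = Σdeg = 2·4 = 8.)
Laplacian eigenvalues: [0.0, 1.0, 3.0, 4.0]. Largest eigenvalue (spectral radius) = 4.0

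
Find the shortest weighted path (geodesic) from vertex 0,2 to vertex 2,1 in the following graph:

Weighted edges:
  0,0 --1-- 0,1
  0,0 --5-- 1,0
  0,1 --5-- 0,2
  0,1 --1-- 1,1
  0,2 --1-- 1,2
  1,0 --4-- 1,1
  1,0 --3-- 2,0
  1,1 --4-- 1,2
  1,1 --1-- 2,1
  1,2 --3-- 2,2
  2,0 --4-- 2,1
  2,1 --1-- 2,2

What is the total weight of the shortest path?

Shortest path: 0,2 → 1,2 → 2,2 → 2,1, total weight = 5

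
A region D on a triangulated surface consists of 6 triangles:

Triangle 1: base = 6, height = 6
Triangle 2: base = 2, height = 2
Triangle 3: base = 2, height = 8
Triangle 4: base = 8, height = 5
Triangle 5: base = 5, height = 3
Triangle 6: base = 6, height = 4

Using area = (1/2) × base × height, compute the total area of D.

(1/2)×6×6 + (1/2)×2×2 + (1/2)×2×8 + (1/2)×8×5 + (1/2)×5×3 + (1/2)×6×4 = 67.5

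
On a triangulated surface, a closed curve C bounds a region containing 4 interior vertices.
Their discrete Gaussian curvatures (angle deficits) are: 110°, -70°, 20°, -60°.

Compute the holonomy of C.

Holonomy = total enclosed curvature = 110° + (-70°) + 20° + (-60°) = 0°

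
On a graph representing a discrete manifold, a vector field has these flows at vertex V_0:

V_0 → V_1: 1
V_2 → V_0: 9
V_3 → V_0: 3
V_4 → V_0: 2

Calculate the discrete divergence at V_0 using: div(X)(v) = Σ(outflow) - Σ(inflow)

Divergence = sum of outgoing flows = 1 + (-9) + (-3) + (-2) = -13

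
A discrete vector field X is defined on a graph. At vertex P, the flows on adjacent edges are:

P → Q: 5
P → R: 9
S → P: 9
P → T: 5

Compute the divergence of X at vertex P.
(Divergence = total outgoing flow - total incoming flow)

Divergence = sum of outgoing flows = 5 + 9 + (-9) + 5 = 10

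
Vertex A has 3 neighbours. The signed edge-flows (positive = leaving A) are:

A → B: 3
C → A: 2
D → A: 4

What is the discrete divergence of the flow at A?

Divergence = sum of outgoing flows = 3 + (-2) + (-4) = -3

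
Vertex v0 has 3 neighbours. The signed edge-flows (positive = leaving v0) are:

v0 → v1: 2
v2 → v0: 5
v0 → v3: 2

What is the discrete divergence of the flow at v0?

Divergence = sum of outgoing flows = 2 + (-5) + 2 = -1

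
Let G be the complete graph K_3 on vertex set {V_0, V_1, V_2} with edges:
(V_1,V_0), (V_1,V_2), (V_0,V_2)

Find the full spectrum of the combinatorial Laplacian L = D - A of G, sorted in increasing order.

For the complete graph K_n, L = nI − J (J = all-ones matrix). J has eigenvalues n (once, eigenvector 𝟙) and 0 (multiplicity n−1), so L has eigenvalues 0 (once) and n (multiplicity n−1). Here n = 3: eigenvalue 0 once and 3 with multiplicity 2.
Laplacian eigenvalues (increasing order): [0.0, 3.0, 3.0]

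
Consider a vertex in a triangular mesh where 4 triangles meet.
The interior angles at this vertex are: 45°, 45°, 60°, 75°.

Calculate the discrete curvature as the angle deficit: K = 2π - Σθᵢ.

Sum of angles = 225°. K = 360° - 225° = 135° = 3π/4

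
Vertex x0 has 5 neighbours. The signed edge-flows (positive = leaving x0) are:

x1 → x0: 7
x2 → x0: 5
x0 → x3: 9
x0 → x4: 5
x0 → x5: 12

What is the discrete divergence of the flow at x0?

Divergence = sum of outgoing flows = (-7) + (-5) + 9 + 5 + 12 = 14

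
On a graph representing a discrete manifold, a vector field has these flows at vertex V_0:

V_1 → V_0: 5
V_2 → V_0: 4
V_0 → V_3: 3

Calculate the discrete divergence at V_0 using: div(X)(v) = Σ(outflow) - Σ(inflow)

Divergence = sum of outgoing flows = (-5) + (-4) + 3 = -6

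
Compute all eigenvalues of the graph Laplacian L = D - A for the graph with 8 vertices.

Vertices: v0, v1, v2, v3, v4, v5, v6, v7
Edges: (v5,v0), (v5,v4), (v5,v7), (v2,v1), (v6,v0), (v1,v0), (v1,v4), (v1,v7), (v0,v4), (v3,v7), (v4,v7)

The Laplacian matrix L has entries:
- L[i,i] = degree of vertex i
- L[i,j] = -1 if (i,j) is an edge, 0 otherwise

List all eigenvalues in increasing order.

Degrees: deg(v0) = 4, deg(v1) = 4, deg(v2) = 1, deg(v3) = 1, deg(v4) = 4, deg(v5) = 3, deg(v6) = 1, deg(v7) = 4.
L = D − A with rows/columns ordered (v0, v1, v2, v3, v4, v5, v6, v7):
  [ 4, -1,  0,  0, -1, -1, -1,  0]
  [-1,  4, -1,  0, -1,  0,  0, -1]
  [ 0, -1,  1,  0,  0,  0,  0,  0]
  [ 0,  0,  0,  1,  0,  0,  0, -1]
  [-1, -1,  0,  0,  4, -1,  0, -1]
  [-1,  0,  0,  0, -1,  3,  0, -1]
  [-1,  0,  0,  0,  0,  0,  1,  0]
  [ 0, -1,  0, -1, -1, -1,  0,  4]
Characteristic polynomial: det(λI − L) = λ(λ² − 5λ + 3)(λ² − 6λ + 4)(λ² − 5λ + 5)(λ − 6).
Roots: λ = 0; (λ² − 5λ + 3) = 0 ⇒ λ = (5 ± √13)/2 ≈ 0.6972, 4.3028; (λ² − 6λ + 4) = 0 ⇒ λ = 3 ± √5 ≈ 0.7639, 5.2361; (λ² − 5λ + 5) = 0 ⇒ λ = (5 ± √5)/2 ≈ 1.382, 3.618; (λ − 6) = 0 ⇒ λ = 6.
(Check: the roots sum (with multiplicity) to 22, matching trace L = Σdeg = 2·11 = 22.)
Laplacian eigenvalues (increasing order): [0.0, 0.6972, 0.7639, 1.382, 3.618, 4.3028, 5.2361, 6.0]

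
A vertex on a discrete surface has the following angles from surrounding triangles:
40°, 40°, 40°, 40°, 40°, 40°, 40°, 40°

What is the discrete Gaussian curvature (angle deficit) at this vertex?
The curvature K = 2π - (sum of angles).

Sum of angles = 320°. K = 360° - 320° = 40° = 2π/9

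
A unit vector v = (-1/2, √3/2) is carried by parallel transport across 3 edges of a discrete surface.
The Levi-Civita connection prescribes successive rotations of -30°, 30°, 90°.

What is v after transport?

Total rotation: (-30°) + 30° + 90° = 90°. Final vector: (-0.8660, -0.5000)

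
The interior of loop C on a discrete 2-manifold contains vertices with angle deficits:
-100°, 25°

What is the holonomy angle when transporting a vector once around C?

Holonomy = total enclosed curvature = (-100°) + 25° = -75°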